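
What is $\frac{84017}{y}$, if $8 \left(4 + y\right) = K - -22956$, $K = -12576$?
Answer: $\frac{168034}{2587} \approx 64.953$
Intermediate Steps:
$y = \frac{2587}{2}$ ($y = -4 + \frac{-12576 - -22956}{8} = -4 + \frac{-12576 + 22956}{8} = -4 + \frac{1}{8} \cdot 10380 = -4 + \frac{2595}{2} = \frac{2587}{2} \approx 1293.5$)
$\frac{84017}{y} = \frac{84017}{\frac{2587}{2}} = 84017 \cdot \frac{2}{2587} = \frac{168034}{2587}$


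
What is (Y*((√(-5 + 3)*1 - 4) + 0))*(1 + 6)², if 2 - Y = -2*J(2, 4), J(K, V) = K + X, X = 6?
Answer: -3528 + 882*I*√2 ≈ -3528.0 + 1247.3*I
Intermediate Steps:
J(K, V) = 6 + K (J(K, V) = K + 6 = 6 + K)
Y = 18 (Y = 2 - (-2)*(6 + 2) = 2 - (-2)*8 = 2 - 1*(-16) = 2 + 16 = 18)
(Y*((√(-5 + 3)*1 - 4) + 0))*(1 + 6)² = (18*((√(-5 + 3)*1 - 4) + 0))*(1 + 6)² = (18*((√(-2)*1 - 4) + 0))*7² = (18*(((I*√2)*1 - 4) + 0))*49 = (18*((I*√2 - 4) + 0))*49 = (18*((-4 + I*√2) + 0))*49 = (18*(-4 + I*√2))*49 = (-72 + 18*I*√2)*49 = -3528 + 882*I*√2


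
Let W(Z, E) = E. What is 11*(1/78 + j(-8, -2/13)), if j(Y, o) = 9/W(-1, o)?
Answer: -25091/39 ≈ -643.36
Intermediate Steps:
j(Y, o) = 9/o
11*(1/78 + j(-8, -2/13)) = 11*(1/78 + 9/((-2/13))) = 11*(1/78 + 9/((-2*1/13))) = 11*(1/78 + 9/(-2/13)) = 11*(1/78 + 9*(-13/2)) = 11*(1/78 - 117/2) = 11*(-2281/39) = -25091/39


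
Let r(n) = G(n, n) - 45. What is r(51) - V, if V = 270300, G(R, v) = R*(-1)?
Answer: -270396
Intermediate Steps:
G(R, v) = -R
r(n) = -45 - n (r(n) = -n - 45 = -45 - n)
r(51) - V = (-45 - 1*51) - 1*270300 = (-45 - 51) - 270300 = -96 - 270300 = -270396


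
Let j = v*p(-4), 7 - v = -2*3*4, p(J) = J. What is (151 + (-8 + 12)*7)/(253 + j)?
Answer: 179/129 ≈ 1.3876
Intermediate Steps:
v = 31 (v = 7 - (-2*3)*4 = 7 - (-6)*4 = 7 - 1*(-24) = 7 + 24 = 31)
j = -124 (j = 31*(-4) = -124)
(151 + (-8 + 12)*7)/(253 + j) = (151 + (-8 + 12)*7)/(253 - 124) = (151 + 4*7)/129 = (151 + 28)*(1/129) = 179*(1/129) = 179/129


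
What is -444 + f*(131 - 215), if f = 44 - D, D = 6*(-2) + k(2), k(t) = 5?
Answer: -4728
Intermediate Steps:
D = -7 (D = 6*(-2) + 5 = -12 + 5 = -7)
f = 51 (f = 44 - 1*(-7) = 44 + 7 = 51)
-444 + f*(131 - 215) = -444 + 51*(131 - 215) = -444 + 51*(-84) = -444 - 4284 = -4728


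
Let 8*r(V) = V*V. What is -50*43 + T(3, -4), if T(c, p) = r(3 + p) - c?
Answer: -17223/8 ≈ -2152.9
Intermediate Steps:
r(V) = V²/8 (r(V) = (V*V)/8 = V²/8)
T(c, p) = -c + (3 + p)²/8 (T(c, p) = (3 + p)²/8 - c = -c + (3 + p)²/8)
-50*43 + T(3, -4) = -50*43 + (-1*3 + (3 - 4)²/8) = -2150 + (-3 + (⅛)*(-1)²) = -2150 + (-3 + (⅛)*1) = -2150 + (-3 + ⅛) = -2150 - 23/8 = -17223/8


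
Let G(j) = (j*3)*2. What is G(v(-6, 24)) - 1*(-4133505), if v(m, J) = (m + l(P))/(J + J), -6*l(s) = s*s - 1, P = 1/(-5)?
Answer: 413350427/100 ≈ 4.1335e+6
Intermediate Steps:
P = -⅕ ≈ -0.20000
l(s) = ⅙ - s²/6 (l(s) = -(s*s - 1)/6 = -(s² - 1)/6 = -(-1 + s²)/6 = ⅙ - s²/6)
v(m, J) = (4/25 + m)/(2*J) (v(m, J) = (m + (⅙ - (-⅕)²/6))/(J + J) = (m + (⅙ - ⅙*1/25))/((2*J)) = (m + (⅙ - 1/150))*(1/(2*J)) = (m + 4/25)*(1/(2*J)) = (4/25 + m)*(1/(2*J)) = (4/25 + m)/(2*J))
G(j) = 6*j (G(j) = (3*j)*2 = 6*j)
G(v(-6, 24)) - 1*(-4133505) = 6*((1/50)*(4 + 25*(-6))/24) - 1*(-4133505) = 6*((1/50)*(1/24)*(4 - 150)) + 4133505 = 6*((1/50)*(1/24)*(-146)) + 4133505 = 6*(-73/600) + 4133505 = -73/100 + 4133505 = 413350427/100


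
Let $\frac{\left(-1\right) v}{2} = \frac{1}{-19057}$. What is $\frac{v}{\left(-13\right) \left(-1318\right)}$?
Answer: $\frac{1}{163261319} \approx 6.1251 \cdot 10^{-9}$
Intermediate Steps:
$v = \frac{2}{19057}$ ($v = - \frac{2}{-19057} = \left(-2\right) \left(- \frac{1}{19057}\right) = \frac{2}{19057} \approx 0.00010495$)
$\frac{v}{\left(-13\right) \left(-1318\right)} = \frac{2}{19057 \left(\left(-13\right) \left(-1318\right)\right)} = \frac{2}{19057 \cdot 17134} = \frac{2}{19057} \cdot \frac{1}{17134} = \frac{1}{163261319}$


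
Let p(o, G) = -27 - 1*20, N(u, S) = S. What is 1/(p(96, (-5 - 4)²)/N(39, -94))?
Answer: 2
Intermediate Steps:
p(o, G) = -47 (p(o, G) = -27 - 20 = -47)
1/(p(96, (-5 - 4)²)/N(39, -94)) = 1/(-47/(-94)) = 1/(-47*(-1/94)) = 1/(½) = 2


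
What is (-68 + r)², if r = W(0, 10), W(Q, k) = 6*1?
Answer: 3844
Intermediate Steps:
W(Q, k) = 6
r = 6
(-68 + r)² = (-68 + 6)² = (-62)² = 3844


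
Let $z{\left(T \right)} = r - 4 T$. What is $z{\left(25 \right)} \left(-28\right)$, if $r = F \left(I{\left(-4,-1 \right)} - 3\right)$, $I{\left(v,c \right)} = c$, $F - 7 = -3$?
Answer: $3248$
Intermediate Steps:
$F = 4$ ($F = 7 - 3 = 4$)
$r = -16$ ($r = 4 \left(-1 - 3\right) = 4 \left(-4\right) = -16$)
$z{\left(T \right)} = -16 - 4 T$
$z{\left(25 \right)} \left(-28\right) = \left(-16 - 100\right) \left(-28\right) = \left(-116\right) \left(-28\right) = 3248$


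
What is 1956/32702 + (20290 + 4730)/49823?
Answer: 457828914/814655873 ≈ 0.56199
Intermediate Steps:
1956/32702 + (20290 + 4730)/49823 = 1956*(1/32702) + 25020*(1/49823) = 978/16351 + 25020/49823 = 457828914/814655873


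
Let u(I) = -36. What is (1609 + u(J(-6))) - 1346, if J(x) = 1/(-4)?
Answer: 227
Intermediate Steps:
J(x) = -1/4 (J(x) = 1*(-1/4) = -1/4)
(1609 + u(J(-6))) - 1346 = (1609 - 36) - 1346 = 1573 - 1346 = 227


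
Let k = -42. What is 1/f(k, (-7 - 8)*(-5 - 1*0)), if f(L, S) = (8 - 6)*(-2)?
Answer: -¼ ≈ -0.25000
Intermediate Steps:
f(L, S) = -4 (f(L, S) = 2*(-2) = -4)
1/f(k, (-7 - 8)*(-5 - 1*0)) = 1/(-4) = -¼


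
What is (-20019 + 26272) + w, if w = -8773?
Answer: -2520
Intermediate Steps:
(-20019 + 26272) + w = (-20019 + 26272) - 8773 = 6253 - 8773 = -2520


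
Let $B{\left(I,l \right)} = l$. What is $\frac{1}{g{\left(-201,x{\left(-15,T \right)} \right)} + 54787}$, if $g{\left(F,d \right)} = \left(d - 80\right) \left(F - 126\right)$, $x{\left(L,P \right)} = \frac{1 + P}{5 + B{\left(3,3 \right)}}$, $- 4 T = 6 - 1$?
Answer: $\frac{32}{2590631} \approx 1.2352 \cdot 10^{-5}$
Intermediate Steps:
$T = - \frac{5}{4}$ ($T = - \frac{6 - 1}{4} = \left(- \frac{1}{4}\right) 5 = - \frac{5}{4} \approx -1.25$)
$x{\left(L,P \right)} = \frac{1}{8} + \frac{P}{8}$ ($x{\left(L,P \right)} = \frac{1 + P}{5 + 3} = \frac{1 + P}{8} = \left(1 + P\right) \frac{1}{8} = \frac{1}{8} + \frac{P}{8}$)
$g{\left(F,d \right)} = \left(-126 + F\right) \left(-80 + d\right)$ ($g{\left(F,d \right)} = \left(-80 + d\right) \left(-126 + F\right) = \left(-126 + F\right) \left(-80 + d\right)$)
$\frac{1}{g{\left(-201,x{\left(-15,T \right)} \right)} + 54787} = \frac{1}{\left(10080 - 126 \left(\frac{1}{8} + \frac{1}{8} \left(- \frac{5}{4}\right)\right) - -16080 - 201 \left(\frac{1}{8} + \frac{1}{8} \left(- \frac{5}{4}\right)\right)\right) + 54787} = \frac{1}{\left(10080 - 126 \left(\frac{1}{8} - \frac{5}{32}\right) + 16080 - 201 \left(\frac{1}{8} - \frac{5}{32}\right)\right) + 54787} = \frac{1}{\left(10080 - - \frac{63}{16} + 16080 - - \frac{201}{32}\right) + 54787} = \frac{1}{\left(10080 + \frac{63}{16} + 16080 + \frac{201}{32}\right) + 54787} = \frac{1}{\frac{837447}{32} + 54787} = \frac{1}{\frac{2590631}{32}} = \frac{32}{2590631}$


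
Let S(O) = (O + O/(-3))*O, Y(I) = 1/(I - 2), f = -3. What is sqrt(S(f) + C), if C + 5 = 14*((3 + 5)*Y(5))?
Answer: sqrt(345)/3 ≈ 6.1914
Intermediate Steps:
Y(I) = 1/(-2 + I)
S(O) = 2*O**2/3 (S(O) = (O + O*(-1/3))*O = (O - O/3)*O = (2*O/3)*O = 2*O**2/3)
C = 97/3 (C = -5 + 14*((3 + 5)/(-2 + 5)) = -5 + 14*(8/3) = -5 + 112/3 = 97/3 ≈ 32.333)
sqrt(S(f) + C) = sqrt((2/3)*(-3)**2 + 97/3) = sqrt((2/3)*9 + 97/3) = sqrt(6 + 97/3) = sqrt(115/3) = sqrt(345)/3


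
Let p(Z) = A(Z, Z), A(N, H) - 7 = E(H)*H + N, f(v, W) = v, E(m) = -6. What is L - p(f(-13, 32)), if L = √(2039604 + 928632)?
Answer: -72 + 6*√82451 ≈ 1650.9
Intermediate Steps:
A(N, H) = 7 + N - 6*H (A(N, H) = 7 + (-6*H + N) = 7 + (N - 6*H) = 7 + N - 6*H)
p(Z) = 7 - 5*Z (p(Z) = 7 + Z - 6*Z = 7 - 5*Z)
L = 6*√82451 (L = √2968236 = 6*√82451 ≈ 1722.9)
L - p(f(-13, 32)) = 6*√82451 - (7 - 5*(-13)) = 6*√82451 - (7 + 65) = 6*√82451 - 1*72 = 6*√82451 - 72 = -72 + 6*√82451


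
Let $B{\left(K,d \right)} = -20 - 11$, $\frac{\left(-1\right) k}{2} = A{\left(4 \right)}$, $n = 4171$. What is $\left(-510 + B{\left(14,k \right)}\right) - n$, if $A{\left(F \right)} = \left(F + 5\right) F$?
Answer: $-4712$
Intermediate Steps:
$A{\left(F \right)} = F \left(5 + F\right)$ ($A{\left(F \right)} = \left(5 + F\right) F = F \left(5 + F\right)$)
$k = -72$ ($k = - 2 \cdot 4 \left(5 + 4\right) = - 2 \cdot 4 \cdot 9 = \left(-2\right) 36 = -72$)
$B{\left(K,d \right)} = -31$ ($B{\left(K,d \right)} = -20 - 11 = -31$)
$\left(-510 + B{\left(14,k \right)}\right) - n = \left(-510 - 31\right) - 4171 = -541 - 4171 = -4712$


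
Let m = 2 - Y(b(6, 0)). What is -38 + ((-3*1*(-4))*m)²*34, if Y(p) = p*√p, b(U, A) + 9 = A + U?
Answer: -112646 + 58752*I*√3 ≈ -1.1265e+5 + 1.0176e+5*I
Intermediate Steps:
b(U, A) = -9 + A + U (b(U, A) = -9 + (A + U) = -9 + A + U)
Y(p) = p^(3/2)
m = 2 + 3*I*√3 (m = 2 - (-9 + 0 + 6)^(3/2) = 2 - (-3)^(3/2) = 2 - (-3)*I*√3 = 2 + 3*I*√3 ≈ 2.0 + 5.1962*I)
-38 + ((-3*1*(-4))*m)²*34 = -38 + ((-3*1*(-4))*(2 + 3*I*√3))²*34 = -38 + ((-3*(-4))*(2 + 3*I*√3))²*34 = -38 + (12*(2 + 3*I*√3))²*34 = -38 + (24 + 36*I*√3)²*34 = -38 + 34*(24 + 36*I*√3)²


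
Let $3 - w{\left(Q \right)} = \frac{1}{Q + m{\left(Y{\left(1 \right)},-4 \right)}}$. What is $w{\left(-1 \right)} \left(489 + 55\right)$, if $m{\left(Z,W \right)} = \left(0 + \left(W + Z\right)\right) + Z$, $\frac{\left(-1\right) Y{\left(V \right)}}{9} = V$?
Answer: $\frac{38080}{23} \approx 1655.7$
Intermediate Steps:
$Y{\left(V \right)} = - 9 V$
$m{\left(Z,W \right)} = W + 2 Z$ ($m{\left(Z,W \right)} = \left(W + Z\right) + Z = W + 2 Z$)
$w{\left(Q \right)} = 3 - \frac{1}{-22 + Q}$ ($w{\left(Q \right)} = 3 - \frac{1}{Q + \left(-4 + 2 \left(\left(-9\right) 1\right)\right)} = 3 - \frac{1}{Q + \left(-4 + 2 \left(-9\right)\right)} = 3 - \frac{1}{Q - 22} = 3 - \frac{1}{-22 + Q}$)
$w{\left(-1 \right)} \left(489 + 55\right) = \frac{-67 + 3 \left(-1\right)}{-22 - 1} \left(489 + 55\right) = \frac{-67 - 3}{-23} \cdot 544 = \left(- \frac{1}{23}\right) \left(-70\right) 544 = \frac{70}{23} \cdot 544 = \frac{38080}{23}$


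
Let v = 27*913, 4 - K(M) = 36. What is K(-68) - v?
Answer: -24683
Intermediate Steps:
K(M) = -32 (K(M) = 4 - 1*36 = 4 - 36 = -32)
v = 24651
K(-68) - v = -32 - 1*24651 = -32 - 24651 = -24683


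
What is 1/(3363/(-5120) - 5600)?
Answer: -5120/28675363 ≈ -0.00017855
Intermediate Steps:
1/(3363/(-5120) - 5600) = 1/(3363*(-1/5120) - 5600) = 1/(-3363/5120 - 5600) = 1/(-28675363/5120) = -5120/28675363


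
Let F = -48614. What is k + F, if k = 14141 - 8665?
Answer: -43138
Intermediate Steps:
k = 5476
k + F = 5476 - 48614 = -43138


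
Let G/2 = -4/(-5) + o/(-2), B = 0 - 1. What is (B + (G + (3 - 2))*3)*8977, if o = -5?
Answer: 978493/5 ≈ 1.9570e+5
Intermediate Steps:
B = -1
G = 33/5 (G = 2*(-4/(-5) - 5/(-2)) = 2*(-4*(-1/5) - 5*(-1/2)) = 2*(4/5 + 5/2) = 2*(33/10) = 33/5 ≈ 6.6000)
(B + (G + (3 - 2))*3)*8977 = (-1 + (33/5 + (3 - 2))*3)*8977 = (-1 + (33/5 + 1)*3)*8977 = (-1 + (38/5)*3)*8977 = (-1 + 114/5)*8977 = (109/5)*8977 = 978493/5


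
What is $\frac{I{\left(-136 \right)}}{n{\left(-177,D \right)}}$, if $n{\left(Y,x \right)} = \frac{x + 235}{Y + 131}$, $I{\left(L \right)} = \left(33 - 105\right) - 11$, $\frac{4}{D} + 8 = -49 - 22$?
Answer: $\frac{13114}{807} \approx 16.25$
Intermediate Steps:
$D = - \frac{4}{79}$ ($D = \frac{4}{-8 - 71} = \frac{4}{-79} = 4 \left(- \frac{1}{79}\right) = - \frac{4}{79} \approx -0.050633$)
$I{\left(L \right)} = -83$ ($I{\left(L \right)} = -72 - 11 = -83$)
$n{\left(Y,x \right)} = \frac{235 + x}{131 + Y}$
$\frac{I{\left(-136 \right)}}{n{\left(-177,D \right)}} = - \frac{83}{\frac{1}{131 - 177} \left(235 - \frac{4}{79}\right)} = - \frac{83}{\frac{1}{-46} \cdot \frac{18561}{79}} = - \frac{83}{\left(- \frac{1}{46}\right) \frac{18561}{79}} = - \frac{83}{- \frac{807}{158}} = \left(-83\right) \left(- \frac{158}{807}\right) = \frac{13114}{807}$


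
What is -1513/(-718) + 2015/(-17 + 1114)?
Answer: 3106531/787646 ≈ 3.9441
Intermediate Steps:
-1513/(-718) + 2015/(-17 + 1114) = -1513*(-1/718) + 2015/1097 = 1513/718 + 2015*(1/1097) = 1513/718 + 2015/1097 = 3106531/787646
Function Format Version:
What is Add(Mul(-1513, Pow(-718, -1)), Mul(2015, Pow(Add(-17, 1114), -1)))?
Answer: Rational(3106531, 787646) ≈ 3.9441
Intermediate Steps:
Add(Mul(-1513, Pow(-718, -1)), Mul(2015, Pow(Add(-17, 1114), -1))) = Add(Mul(-1513, Rational(-1, 718)), Mul(2015, Pow(1097, -1))) = Add(Rational(1513, 718), Mul(2015, Rational(1, 1097))) = Add(Rational(1513, 718), Rational(2015, 1097)) = Rational(3106531, 787646)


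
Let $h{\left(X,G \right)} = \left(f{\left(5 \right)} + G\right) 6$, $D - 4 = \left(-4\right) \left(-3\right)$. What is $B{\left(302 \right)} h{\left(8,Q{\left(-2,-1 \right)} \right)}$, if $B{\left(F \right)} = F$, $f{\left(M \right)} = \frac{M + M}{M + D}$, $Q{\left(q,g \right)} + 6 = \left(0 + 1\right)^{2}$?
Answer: $- \frac{57380}{7} \approx -8197.1$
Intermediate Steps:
$D = 16$ ($D = 4 - -12 = 4 + 12 = 16$)
$Q{\left(q,g \right)} = -5$ ($Q{\left(q,g \right)} = -6 + \left(0 + 1\right)^{2} = -6 + 1^{2} = -6 + 1 = -5$)
$f{\left(M \right)} = \frac{2 M}{16 + M}$ ($f{\left(M \right)} = \frac{M + M}{M + 16} = \frac{2 M}{16 + M}$)
$h{\left(X,G \right)} = \frac{20}{7} + 6 G$ ($h{\left(X,G \right)} = \left(2 \cdot 5 \frac{1}{16 + 5} + G\right) 6 = \left(2 \cdot 5 \cdot \frac{1}{21} + G\right) 6 = \left(\frac{10}{21} + G\right) 6 = \frac{20}{7} + 6 G$)
$B{\left(302 \right)} h{\left(8,Q{\left(-2,-1 \right)} \right)} = 302 \left(\frac{20}{7} + 6 \left(-5\right)\right) = 302 \left(\frac{20}{7} - 30\right) = 302 \left(- \frac{190}{7}\right) = - \frac{57380}{7}$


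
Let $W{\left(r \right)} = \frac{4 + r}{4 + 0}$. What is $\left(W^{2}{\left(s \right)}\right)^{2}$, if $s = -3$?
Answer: $\frac{1}{256} \approx 0.0039063$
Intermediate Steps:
$W{\left(r \right)} = 1 + \frac{r}{4}$ ($W{\left(r \right)} = \frac{4 + r}{4} = \left(4 + r\right) \frac{1}{4} = 1 + \frac{r}{4}$)
$\left(W^{2}{\left(s \right)}\right)^{2} = \left(\left(1 + \frac{1}{4} \left(-3\right)\right)^{2}\right)^{2} = \left(\left(1 - \frac{3}{4}\right)^{2}\right)^{2} = \left(\left(\frac{1}{4}\right)^{2}\right)^{2} = \left(\frac{1}{16}\right)^{2} = \frac{1}{256}$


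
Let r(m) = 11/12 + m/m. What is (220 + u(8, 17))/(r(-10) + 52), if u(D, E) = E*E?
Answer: 6108/647 ≈ 9.4405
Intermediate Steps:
r(m) = 23/12 (r(m) = 11*(1/12) + 1 = 11/12 + 1 = 23/12)
u(D, E) = E²
(220 + u(8, 17))/(r(-10) + 52) = (220 + 17²)/(23/12 + 52) = (220 + 289)/(647/12) = 509*(12/647) = 6108/647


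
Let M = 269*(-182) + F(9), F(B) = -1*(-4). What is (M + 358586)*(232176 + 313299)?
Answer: 168896515200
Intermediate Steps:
F(B) = 4
M = -48954 (M = 269*(-182) + 4 = -48958 + 4 = -48954)
(M + 358586)*(232176 + 313299) = (-48954 + 358586)*(232176 + 313299) = 309632*545475 = 168896515200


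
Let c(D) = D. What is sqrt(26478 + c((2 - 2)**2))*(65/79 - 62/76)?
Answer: 63*sqrt(2942)/3002 ≈ 1.1383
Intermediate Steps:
sqrt(26478 + c((2 - 2)**2))*(65/79 - 62/76) = sqrt(26478 + (2 - 2)**2)*(65/79 - 62/76) = sqrt(26478 + 0**2)*(65*(1/79) - 62*1/76) = sqrt(26478 + 0)*(65/79 - 31/38) = sqrt(26478)*(21/3002) = (3*sqrt(2942))*(21/3002) = 63*sqrt(2942)/3002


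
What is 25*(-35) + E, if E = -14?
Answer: -889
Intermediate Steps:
25*(-35) + E = 25*(-35) - 14 = -875 - 14 = -889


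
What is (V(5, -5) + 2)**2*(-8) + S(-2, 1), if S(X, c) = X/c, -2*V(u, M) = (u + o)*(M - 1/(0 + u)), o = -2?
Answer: -19258/25 ≈ -770.32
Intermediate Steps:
V(u, M) = -(-2 + u)*(M - 1/u)/2 (V(u, M) = -(u - 2)*(M - 1/(0 + u))/2 = -(-2 + u)*(M - 1/u)/2)
(V(5, -5) + 2)**2*(-8) + S(-2, 1) = ((1/2 - 5 - 1/5 - 1/2*(-5)*5) + 2)**2*(-8) - 2/1 = ((1/2 - 5 - 1*1/5 + 25/2) + 2)**2*(-8) - 2*1 = ((1/2 - 5 - 1/5 + 25/2) + 2)**2*(-8) - 2 = (39/5 + 2)**2*(-8) - 2 = (49/5)**2*(-8) - 2 = (2401/25)*(-8) - 2 = -19208/25 - 2 = -19258/25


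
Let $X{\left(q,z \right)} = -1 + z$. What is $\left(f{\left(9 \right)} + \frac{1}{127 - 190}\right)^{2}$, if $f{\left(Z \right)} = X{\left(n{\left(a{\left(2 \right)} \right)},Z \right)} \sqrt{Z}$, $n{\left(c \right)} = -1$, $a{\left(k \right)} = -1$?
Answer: $\frac{2283121}{3969} \approx 575.24$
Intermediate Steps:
$f{\left(Z \right)} = \sqrt{Z} \left(-1 + Z\right)$ ($f{\left(Z \right)} = \left(-1 + Z\right) \sqrt{Z} = \sqrt{Z} \left(-1 + Z\right)$)
$\left(f{\left(9 \right)} + \frac{1}{127 - 190}\right)^{2} = \left(\sqrt{9} \left(-1 + 9\right) + \frac{1}{127 - 190}\right)^{2} = \left(3 \cdot 8 + \frac{1}{-63}\right)^{2} = \left(24 - \frac{1}{63}\right)^{2} = \left(\frac{1511}{63}\right)^{2} = \frac{2283121}{3969}$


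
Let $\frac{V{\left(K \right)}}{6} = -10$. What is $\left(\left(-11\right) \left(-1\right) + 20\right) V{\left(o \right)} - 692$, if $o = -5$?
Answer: $-2552$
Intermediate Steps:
$V{\left(K \right)} = -60$ ($V{\left(K \right)} = 6 \left(-10\right) = -60$)
$\left(\left(-11\right) \left(-1\right) + 20\right) V{\left(o \right)} - 692 = \left(\left(-11\right) \left(-1\right) + 20\right) \left(-60\right) - 692 = \left(11 + 20\right) \left(-60\right) - 692 = 31 \left(-60\right) - 692 = -1860 - 692 = -2552$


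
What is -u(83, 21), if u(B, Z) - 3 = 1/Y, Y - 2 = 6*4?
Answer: -79/26 ≈ -3.0385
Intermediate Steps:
Y = 26 (Y = 2 + 6*4 = 2 + 24 = 26)
u(B, Z) = 79/26 (u(B, Z) = 3 + 1/26 = 79/26)
-u(83, 21) = -1*79/26 = -79/26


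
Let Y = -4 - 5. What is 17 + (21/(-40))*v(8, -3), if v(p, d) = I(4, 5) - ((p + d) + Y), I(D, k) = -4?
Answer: 17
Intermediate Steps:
Y = -9
v(p, d) = 5 - d - p (v(p, d) = -4 - ((p + d) - 9) = -4 - ((d + p) - 9) = -4 - (-9 + d + p) = -4 + (9 - d - p) = 5 - d - p)
17 + (21/(-40))*v(8, -3) = 17 + (21/(-40))*(5 - 1*(-3) - 1*8) = 17 + (21*(-1/40))*(5 + 3 - 8) = 17 - 21/40*0 = 17 + 0 = 17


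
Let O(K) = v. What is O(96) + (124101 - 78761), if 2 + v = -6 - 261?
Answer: 45071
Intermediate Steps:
v = -269 (v = -2 + (-6 - 261) = -2 - 267 = -269)
O(K) = -269
O(96) + (124101 - 78761) = -269 + (124101 - 78761) = -269 + 45340 = 45071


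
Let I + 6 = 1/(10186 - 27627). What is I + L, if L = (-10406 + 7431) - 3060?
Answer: -105361082/17441 ≈ -6041.0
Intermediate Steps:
I = -104647/17441 (I = -6 + 1/(10186 - 27627) = -6 + 1/(-17441) = -6 - 1/17441 = -104647/17441 ≈ -6.0001)
L = -6035 (L = -2975 - 3060 = -6035)
I + L = -104647/17441 - 6035 = -105361082/17441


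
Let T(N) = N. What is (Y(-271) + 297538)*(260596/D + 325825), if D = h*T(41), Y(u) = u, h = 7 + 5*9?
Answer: 1259613620838/13 ≈ 9.6893e+10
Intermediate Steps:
h = 52 (h = 7 + 45 = 52)
D = 2132 (D = 52*41 = 2132)
(Y(-271) + 297538)*(260596/D + 325825) = (-271 + 297538)*(260596/2132 + 325825) = 297267*(260596*(1/2132) + 325825) = 297267*(1589/13 + 325825) = 297267*(4237314/13) = 1259613620838/13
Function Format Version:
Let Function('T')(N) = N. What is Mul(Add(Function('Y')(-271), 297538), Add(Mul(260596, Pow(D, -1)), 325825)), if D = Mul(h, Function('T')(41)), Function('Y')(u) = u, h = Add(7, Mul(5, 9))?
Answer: Rational(1259613620838, 13) ≈ 9.6893e+10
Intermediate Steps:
h = 52 (h = Add(7, 45) = 52)
D = 2132 (D = Mul(52, 41) = 2132)
Mul(Add(Function('Y')(-271), 297538), Add(Mul(260596, Pow(D, -1)), 325825)) = Mul(Add(-271, 297538), Add(Mul(260596, Pow(2132, -1)), 325825)) = Mul(297267, Add(Mul(260596, Rational(1, 2132)), 325825)) = Mul(297267, Add(Rational(1589, 13), 325825)) = Mul(297267, Rational(4237314, 13)) = Rational(1259613620838, 13)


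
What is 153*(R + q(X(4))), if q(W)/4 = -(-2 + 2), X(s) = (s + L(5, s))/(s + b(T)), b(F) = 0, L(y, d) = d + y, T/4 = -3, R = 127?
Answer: 19431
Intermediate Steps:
T = -12 (T = 4*(-3) = -12)
X(s) = (5 + 2*s)/s (X(s) = (s + (s + 5))/(s + 0) = (s + (5 + s))/s = (5 + 2*s)/s)
q(W) = 0 (q(W) = 4*(-(-2 + 2)) = 4*(-1*0) = 4*0 = 0)
153*(R + q(X(4))) = 153*(127 + 0) = 153*127 = 19431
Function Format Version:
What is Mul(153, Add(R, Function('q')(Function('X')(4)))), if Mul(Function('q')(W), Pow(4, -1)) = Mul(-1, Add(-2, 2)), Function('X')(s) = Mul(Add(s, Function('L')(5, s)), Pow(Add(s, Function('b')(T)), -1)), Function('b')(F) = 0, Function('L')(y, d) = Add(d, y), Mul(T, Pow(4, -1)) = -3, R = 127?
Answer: 19431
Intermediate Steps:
T = -12 (T = Mul(4, -3) = -12)
Function('X')(s) = Mul(Pow(s, -1), Add(5, Mul(2, s))) (Function('X')(s) = Mul(Add(s, Add(s, 5)), Pow(Add(s, 0), -1)) = Mul(Add(s, Add(5, s)), Pow(s, -1)) = Mul(Add(5, Mul(2, s)), Pow(s, -1)) = Mul(Pow(s, -1), Add(5, Mul(2, s))))
Function('q')(W) = 0 (Function('q')(W) = Mul(4, Mul(-1, Add(-2, 2))) = Mul(4, Mul(-1, 0)) = Mul(4, 0) = 0)
Mul(153, Add(R, Function('q')(Function('X')(4)))) = Mul(153, Add(127, 0)) = Mul(153, 127) = 19431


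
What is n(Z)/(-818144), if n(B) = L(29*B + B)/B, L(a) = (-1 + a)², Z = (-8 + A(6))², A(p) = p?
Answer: -14161/3272576 ≈ -0.0043272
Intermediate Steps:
Z = 4 (Z = (-8 + 6)² = (-2)² = 4)
n(B) = (-1 + 30*B)²/B (n(B) = (-1 + (29*B + B))²/B = (-1 + 30*B)²/B)
n(Z)/(-818144) = ((-1 + 30*4)²/4)/(-818144) = ((-1 + 120)²/4)*(-1/818144) = ((¼)*119²)*(-1/818144) = ((¼)*14161)*(-1/818144) = (14161/4)*(-1/818144) = -14161/3272576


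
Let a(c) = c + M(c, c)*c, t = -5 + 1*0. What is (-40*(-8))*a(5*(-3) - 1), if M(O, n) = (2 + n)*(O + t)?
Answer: -1510400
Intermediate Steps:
t = -5 (t = -5 + 0 = -5)
M(O, n) = (-5 + O)*(2 + n) (M(O, n) = (2 + n)*(O - 5) = (2 + n)*(-5 + O) = (-5 + O)*(2 + n))
a(c) = c + c*(-10 + c² - 3*c) (a(c) = c + (-10 - 5*c + 2*c + c*c)*c = c + (-10 - 5*c + 2*c + c²)*c = c + (-10 + c² - 3*c)*c = c + c*(-10 + c² - 3*c))
(-40*(-8))*a(5*(-3) - 1) = (-40*(-8))*((5*(-3) - 1)*(-9 + (5*(-3) - 1)² - 3*(5*(-3) - 1))) = 320*((-15 - 1)*(-9 + (-15 - 1)² - 3*(-15 - 1))) = 320*(-16*(-9 + (-16)² - 3*(-16))) = 320*(-16*(-9 + 256 + 48)) = 320*(-16*295) = 320*(-4720) = -1510400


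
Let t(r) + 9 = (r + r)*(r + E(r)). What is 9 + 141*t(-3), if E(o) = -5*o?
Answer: -11412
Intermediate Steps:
t(r) = -9 - 8*r² (t(r) = -9 + (r + r)*(r - 5*r) = -9 + (2*r)*(-4*r) = -9 - 8*r²)
9 + 141*t(-3) = 9 + 141*(-9 - 8*(-3)²) = 9 + 141*(-9 - 8*9) = 9 + 141*(-9 - 72) = 9 + 141*(-81) = 9 - 11421 = -11412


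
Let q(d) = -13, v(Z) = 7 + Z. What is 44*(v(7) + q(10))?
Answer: 44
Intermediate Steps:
44*(v(7) + q(10)) = 44*((7 + 7) - 13) = 44*(14 - 13) = 44*1 = 44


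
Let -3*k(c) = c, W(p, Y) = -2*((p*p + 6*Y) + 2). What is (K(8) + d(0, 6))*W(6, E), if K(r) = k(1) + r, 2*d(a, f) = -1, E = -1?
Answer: -1376/3 ≈ -458.67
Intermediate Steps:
d(a, f) = -½ (d(a, f) = (½)*(-1) = -½)
W(p, Y) = -4 - 12*Y - 2*p² (W(p, Y) = -2*((p² + 6*Y) + 2) = -2*(2 + p² + 6*Y) = -4 - 12*Y - 2*p²)
k(c) = -c/3
K(r) = -⅓ + r (K(r) = -⅓*1 + r = -⅓ + r)
(K(8) + d(0, 6))*W(6, E) = ((-⅓ + 8) - ½)*(-4 - 12*(-1) - 2*6²) = (23/3 - ½)*(-4 + 12 - 2*36) = 43*(-4 + 12 - 72)/6 = (43/6)*(-64) = -1376/3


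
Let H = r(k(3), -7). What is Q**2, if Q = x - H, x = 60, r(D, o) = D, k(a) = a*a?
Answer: 2601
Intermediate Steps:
k(a) = a**2
H = 9 (H = 3**2 = 9)
Q = 51 (Q = 60 - 1*9 = 60 - 9 = 51)
Q**2 = 51**2 = 2601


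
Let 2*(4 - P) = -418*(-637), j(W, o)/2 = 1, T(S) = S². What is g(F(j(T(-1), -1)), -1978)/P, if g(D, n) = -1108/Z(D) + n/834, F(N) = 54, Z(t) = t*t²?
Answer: 13016161/728465113746 ≈ 1.7868e-5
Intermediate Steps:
Z(t) = t³
j(W, o) = 2 (j(W, o) = 2*1 = 2)
g(D, n) = -1108/D³ + n/834
P = -133129 (P = 4 - (-209)*(-637) = 4 - ½*266266 = 4 - 133133 = -133129)
g(F(j(T(-1), -1)), -1978)/P = (-1108/54³ + (1/834)*(-1978))/(-133129) = (-1108*1/157464 - 989/417)*(-1/133129) = (-277/39366 - 989/417)*(-1/133129) = -13016161/5471874*(-1/133129) = 13016161/728465113746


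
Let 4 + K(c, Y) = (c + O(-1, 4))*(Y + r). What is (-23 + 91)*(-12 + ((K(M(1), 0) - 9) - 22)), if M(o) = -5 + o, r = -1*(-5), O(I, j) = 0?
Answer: -4556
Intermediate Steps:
r = 5
K(c, Y) = -4 + c*(5 + Y) (K(c, Y) = -4 + (c + 0)*(Y + 5) = -4 + c*(5 + Y))
(-23 + 91)*(-12 + ((K(M(1), 0) - 9) - 22)) = (-23 + 91)*(-12 + (((-4 + 5*(-5 + 1) + 0*(-5 + 1)) - 9) - 22)) = 68*(-12 + (((-4 + 5*(-4) + 0*(-4)) - 9) - 22)) = 68*(-12 + (((-4 - 20 + 0) - 9) - 22)) = 68*(-12 + ((-24 - 9) - 22)) = 68*(-12 + (-33 - 22)) = 68*(-12 - 55) = 68*(-67) = -4556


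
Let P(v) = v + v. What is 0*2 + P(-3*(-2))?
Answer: 12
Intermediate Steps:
P(v) = 2*v
0*2 + P(-3*(-2)) = 0*2 + 2*(-3*(-2)) = 0 + 2*6 = 0 + 12 = 12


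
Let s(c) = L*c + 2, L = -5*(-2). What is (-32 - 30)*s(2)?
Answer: -1364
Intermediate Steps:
L = 10
s(c) = 2 + 10*c (s(c) = 10*c + 2 = 2 + 10*c)
(-32 - 30)*s(2) = (-32 - 30)*(2 + 10*2) = -62*(2 + 20) = -62*22 = -1364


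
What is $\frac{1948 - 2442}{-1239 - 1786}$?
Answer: $\frac{494}{3025} \approx 0.16331$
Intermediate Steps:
$\frac{1948 - 2442}{-1239 - 1786} = - \frac{494}{-3025} = \left(-494\right) \left(- \frac{1}{3025}\right) = \frac{494}{3025}$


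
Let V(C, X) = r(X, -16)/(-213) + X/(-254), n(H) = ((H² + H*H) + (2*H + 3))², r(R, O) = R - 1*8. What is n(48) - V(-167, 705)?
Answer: 1198676069801/54102 ≈ 2.2156e+7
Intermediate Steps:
r(R, O) = -8 + R (r(R, O) = R - 8 = -8 + R)
n(H) = (3 + 2*H + 2*H²)² (n(H) = ((H² + H²) + (3 + 2*H))² = (2*H² + (3 + 2*H))² = (3 + 2*H + 2*H²)²)
V(C, X) = 8/213 - 467*X/54102 (V(C, X) = (-8 + X)/(-213) + X/(-254) = (-8 + X)*(-1/213) + X*(-1/254) = (8/213 - X/213) - X/254 = 8/213 - 467*X/54102)
n(48) - V(-167, 705) = (3 + 2*48 + 2*48²)² - (8/213 - 467/54102*705) = (3 + 96 + 2*2304)² - (8/213 - 109745/18034) = (3 + 96 + 4608)² - 1*(-327203/54102) = 4707² + 327203/54102 = 22155849 + 327203/54102 = 1198676069801/54102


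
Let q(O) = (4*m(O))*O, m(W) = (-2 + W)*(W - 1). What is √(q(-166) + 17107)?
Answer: 19*I*√51557 ≈ 4314.2*I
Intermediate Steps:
m(W) = (-1 + W)*(-2 + W) (m(W) = (-2 + W)*(-1 + W) = (-1 + W)*(-2 + W))
q(O) = O*(8 - 12*O + 4*O²) (q(O) = (4*(2 + O² - 3*O))*O = (8 - 12*O + 4*O²)*O = O*(8 - 12*O + 4*O²))
√(q(-166) + 17107) = √(4*(-166)*(2 + (-166)² - 3*(-166)) + 17107) = √(4*(-166)*(2 + 27556 + 498) + 17107) = √(4*(-166)*28056 + 17107) = √(-18629184 + 17107) = √(-18612077) = 19*I*√51557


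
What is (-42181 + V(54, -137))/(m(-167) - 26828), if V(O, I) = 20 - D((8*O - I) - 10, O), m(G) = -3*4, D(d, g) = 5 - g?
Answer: 5264/3355 ≈ 1.5690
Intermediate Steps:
m(G) = -12
V(O, I) = 15 + O (V(O, I) = 20 - (5 - O) = 20 + (-5 + O) = 15 + O)
(-42181 + V(54, -137))/(m(-167) - 26828) = (-42181 + (15 + 54))/(-12 - 26828) = (-42181 + 69)/(-26840) = -42112*(-1/26840) = 5264/3355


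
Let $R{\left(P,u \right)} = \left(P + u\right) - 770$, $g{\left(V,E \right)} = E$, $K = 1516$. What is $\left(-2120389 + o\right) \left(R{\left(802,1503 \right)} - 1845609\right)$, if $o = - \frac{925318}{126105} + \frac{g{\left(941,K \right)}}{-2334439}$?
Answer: $\frac{1151092506781070249874538}{294384430095} \approx 3.9102 \cdot 10^{12}$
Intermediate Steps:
$R{\left(P,u \right)} = -770 + P + u$
$o = - \frac{2160289601782}{294384430095}$ ($o = - \frac{925318}{126105} + \frac{1516}{-2334439} = \left(-925318\right) \frac{1}{126105} + 1516 \left(- \frac{1}{2334439}\right) = - \frac{925318}{126105} - \frac{1516}{2334439} = - \frac{2160289601782}{294384430095} \approx -7.3383$)
$\left(-2120389 + o\right) \left(R{\left(802,1503 \right)} - 1845609\right) = \left(-2120389 - \frac{2160289601782}{294384430095}\right) \left(\left(-770 + 802 + 1503\right) - 1845609\right) = - \frac{624211667634308737 \left(1535 - 1845609\right)}{294384430095} = \left(- \frac{624211667634308737}{294384430095}\right) \left(-1844074\right) = \frac{1151092506781070249874538}{294384430095}$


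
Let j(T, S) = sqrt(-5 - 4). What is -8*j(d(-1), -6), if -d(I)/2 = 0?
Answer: -24*I ≈ -24.0*I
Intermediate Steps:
d(I) = 0 (d(I) = -2*0 = 0)
j(T, S) = 3*I (j(T, S) = sqrt(-9) = 3*I)
-8*j(d(-1), -6) = -24*I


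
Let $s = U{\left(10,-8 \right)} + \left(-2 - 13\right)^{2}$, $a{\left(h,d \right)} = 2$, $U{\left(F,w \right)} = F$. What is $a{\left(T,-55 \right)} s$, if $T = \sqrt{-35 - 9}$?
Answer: $470$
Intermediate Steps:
$T = 2 i \sqrt{11}$ ($T = \sqrt{-44} = 2 i \sqrt{11} \approx 6.6332 i$)
$s = 235$ ($s = 10 + \left(-2 - 13\right)^{2} = 10 + \left(-15\right)^{2} = 10 + 225 = 235$)
$a{\left(T,-55 \right)} s = 2 \cdot 235 = 470$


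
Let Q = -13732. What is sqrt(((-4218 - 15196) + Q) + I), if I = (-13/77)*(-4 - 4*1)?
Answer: I*sqrt(196514626)/77 ≈ 182.06*I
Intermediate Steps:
I = 104/77 (I = (-13*1/77)*(-4 - 4) = -13/77*(-8) = 104/77 ≈ 1.3506)
sqrt(((-4218 - 15196) + Q) + I) = sqrt(((-4218 - 15196) - 13732) + 104/77) = sqrt((-19414 - 13732) + 104/77) = sqrt(-33146 + 104/77) = sqrt(-2552138/77) = I*sqrt(196514626)/77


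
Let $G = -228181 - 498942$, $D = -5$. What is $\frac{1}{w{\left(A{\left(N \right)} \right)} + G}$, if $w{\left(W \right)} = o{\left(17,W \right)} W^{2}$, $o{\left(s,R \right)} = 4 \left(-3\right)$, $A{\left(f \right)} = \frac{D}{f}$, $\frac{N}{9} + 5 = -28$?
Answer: $- \frac{29403}{21379597669} \approx -1.3753 \cdot 10^{-6}$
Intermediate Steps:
$N = -297$ ($N = -45 + 9 \left(-28\right) = -45 - 252 = -297$)
$A{\left(f \right)} = - \frac{5}{f}$
$G = -727123$ ($G = -228181 - 498942 = -727123$)
$o{\left(s,R \right)} = -12$
$w{\left(W \right)} = - 12 W^{2}$
$\frac{1}{w{\left(A{\left(N \right)} \right)} + G} = \frac{1}{- 12 \left(- \frac{5}{-297}\right)^{2} - 727123} = \frac{1}{- 12 \left(\left(-5\right) \left(- \frac{1}{297}\right)\right)^{2} - 727123} = \frac{1}{- 12 \left(\frac{5}{297}\right)^{2} - 727123} = \frac{1}{\left(-12\right) \frac{25}{88209} - 727123} = \frac{1}{- \frac{100}{29403} - 727123} = \frac{1}{- \frac{21379597669}{29403}} = - \frac{29403}{21379597669}$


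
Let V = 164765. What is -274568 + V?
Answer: -109803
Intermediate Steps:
-274568 + V = -274568 + 164765 = -109803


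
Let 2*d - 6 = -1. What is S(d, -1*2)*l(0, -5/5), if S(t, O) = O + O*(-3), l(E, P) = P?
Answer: -4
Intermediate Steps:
d = 5/2 (d = 3 + (½)*(-1) = 3 - ½ = 5/2 ≈ 2.5000)
S(t, O) = -2*O (S(t, O) = O - 3*O = -2*O)
S(d, -1*2)*l(0, -5/5) = (-(-2)*2)*(-5/5) = (-2*(-2))*(-5*⅕) = 4*(-1) = -4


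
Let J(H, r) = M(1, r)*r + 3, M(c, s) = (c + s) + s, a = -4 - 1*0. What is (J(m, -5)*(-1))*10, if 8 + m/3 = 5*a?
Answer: -480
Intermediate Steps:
a = -4 (a = -4 + 0 = -4)
M(c, s) = c + 2*s
m = -84 (m = -24 + 3*(5*(-4)) = -24 + 3*(-20) = -24 - 60 = -84)
J(H, r) = 3 + r*(1 + 2*r) (J(H, r) = (1 + 2*r)*r + 3 = r*(1 + 2*r) + 3 = 3 + r*(1 + 2*r))
(J(m, -5)*(-1))*10 = ((3 - 5*(1 + 2*(-5)))*(-1))*10 = ((3 - 5*(1 - 10))*(-1))*10 = ((3 - 5*(-9))*(-1))*10 = ((3 + 45)*(-1))*10 = (48*(-1))*10 = -48*10 = -480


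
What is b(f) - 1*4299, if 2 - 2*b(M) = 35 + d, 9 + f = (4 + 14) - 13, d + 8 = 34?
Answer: -8657/2 ≈ -4328.5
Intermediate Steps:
d = 26 (d = -8 + 34 = 26)
f = -4 (f = -9 + ((4 + 14) - 13) = -9 + (18 - 13) = -9 + 5 = -4)
b(M) = -59/2 (b(M) = 1 - (35 + 26)/2 = 1 - ½*61 = 1 - 61/2 = -59/2)
b(f) - 1*4299 = -59/2 - 1*4299 = -59/2 - 4299 = -8657/2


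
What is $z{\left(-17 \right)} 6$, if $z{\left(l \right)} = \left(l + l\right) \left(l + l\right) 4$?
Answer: $27744$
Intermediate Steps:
$z{\left(l \right)} = 16 l^{2}$ ($z{\left(l \right)} = 2 l 2 l 4 = 4 l^{2} \cdot 4 = 16 l^{2}$)
$z{\left(-17 \right)} 6 = 16 \left(-17\right)^{2} \cdot 6 = 16 \cdot 289 \cdot 6 = 4624 \cdot 6 = 27744$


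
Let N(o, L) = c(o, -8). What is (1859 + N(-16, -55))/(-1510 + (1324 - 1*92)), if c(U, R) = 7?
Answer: -933/139 ≈ -6.7122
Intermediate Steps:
N(o, L) = 7
(1859 + N(-16, -55))/(-1510 + (1324 - 1*92)) = (1859 + 7)/(-1510 + (1324 - 1*92)) = 1866/(-1510 + (1324 - 92)) = 1866/(-1510 + 1232) = 1866/(-278) = 1866*(-1/278) = -933/139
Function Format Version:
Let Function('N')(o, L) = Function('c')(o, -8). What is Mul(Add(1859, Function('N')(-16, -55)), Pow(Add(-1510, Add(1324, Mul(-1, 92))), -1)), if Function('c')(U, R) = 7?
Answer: Rational(-933, 139) ≈ -6.7122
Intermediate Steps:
Function('N')(o, L) = 7
Mul(Add(1859, Function('N')(-16, -55)), Pow(Add(-1510, Add(1324, Mul(-1, 92))), -1)) = Mul(Add(1859, 7), Pow(Add(-1510, Add(1324, Mul(-1, 92))), -1)) = Mul(1866, Pow(Add(-1510, Add(1324, -92)), -1)) = Mul(1866, Pow(Add(-1510, 1232), -1)) = Mul(1866, Pow(-278, -1)) = Mul(1866, Rational(-1, 278)) = Rational(-933, 139)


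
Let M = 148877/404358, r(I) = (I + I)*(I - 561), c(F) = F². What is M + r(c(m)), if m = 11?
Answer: -43055890963/404358 ≈ -1.0648e+5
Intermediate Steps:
r(I) = 2*I*(-561 + I) (r(I) = (2*I)*(-561 + I) = 2*I*(-561 + I))
M = 148877/404358 (M = 148877*(1/404358) = 148877/404358 ≈ 0.36818)
M + r(c(m)) = 148877/404358 + 2*11²*(-561 + 11²) = 148877/404358 + 2*121*(-561 + 121) = 148877/404358 + 2*121*(-440) = 148877/404358 - 106480 = -43055890963/404358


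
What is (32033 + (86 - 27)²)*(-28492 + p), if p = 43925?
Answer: 548087562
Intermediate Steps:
(32033 + (86 - 27)²)*(-28492 + p) = (32033 + (86 - 27)²)*(-28492 + 43925) = (32033 + 59²)*15433 = (32033 + 3481)*15433 = 35514*15433 = 548087562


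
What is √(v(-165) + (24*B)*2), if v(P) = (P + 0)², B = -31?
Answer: √25737 ≈ 160.43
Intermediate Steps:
v(P) = P²
√(v(-165) + (24*B)*2) = √((-165)² + (24*(-31))*2) = √(27225 - 744*2) = √(27225 - 1488) = √25737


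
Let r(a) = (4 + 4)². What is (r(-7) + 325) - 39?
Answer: 350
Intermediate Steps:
r(a) = 64 (r(a) = 8² = 64)
(r(-7) + 325) - 39 = (64 + 325) - 39 = 389 - 39 = 350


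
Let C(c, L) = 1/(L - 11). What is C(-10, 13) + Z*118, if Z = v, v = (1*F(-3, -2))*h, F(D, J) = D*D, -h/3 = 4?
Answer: -25487/2 ≈ -12744.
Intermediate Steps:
h = -12 (h = -3*4 = -12)
C(c, L) = 1/(-11 + L)
F(D, J) = D**2
v = -108 (v = (1*(-3)**2)*(-12) = (1*9)*(-12) = 9*(-12) = -108)
Z = -108
C(-10, 13) + Z*118 = 1/(-11 + 13) - 108*118 = 1/2 - 12744 = -25487/2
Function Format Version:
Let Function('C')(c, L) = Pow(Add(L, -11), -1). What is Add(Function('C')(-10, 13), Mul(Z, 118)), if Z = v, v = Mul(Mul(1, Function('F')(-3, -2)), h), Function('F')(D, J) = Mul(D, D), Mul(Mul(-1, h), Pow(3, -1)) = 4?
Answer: Rational(-25487, 2) ≈ -12744.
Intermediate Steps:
h = -12 (h = Mul(-3, 4) = -12)
Function('C')(c, L) = Pow(Add(-11, L), -1)
Function('F')(D, J) = Pow(D, 2)
v = -108 (v = Mul(Mul(1, Pow(-3, 2)), -12) = Mul(Mul(1, 9), -12) = Mul(9, -12) = -108)
Z = -108
Add(Function('C')(-10, 13), Mul(Z, 118)) = Add(Pow(Add(-11, 13), -1), Mul(-108, 118)) = Add(Pow(2, -1), -12744) = Add(Rational(1, 2), -12744) = Rational(-25487, 2)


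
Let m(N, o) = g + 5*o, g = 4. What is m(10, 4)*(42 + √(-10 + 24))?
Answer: 1008 + 24*√14 ≈ 1097.8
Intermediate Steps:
m(N, o) = 4 + 5*o
m(10, 4)*(42 + √(-10 + 24)) = (4 + 5*4)*(42 + √(-10 + 24)) = (4 + 20)*(42 + √14) = 24*(42 + √14) = 1008 + 24*√14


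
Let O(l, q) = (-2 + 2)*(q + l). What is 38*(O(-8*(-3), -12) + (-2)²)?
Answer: 152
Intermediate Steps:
O(l, q) = 0 (O(l, q) = 0*(l + q) = 0)
38*(O(-8*(-3), -12) + (-2)²) = 38*(0 + (-2)²) = 38*(0 + 4) = 38*4 = 152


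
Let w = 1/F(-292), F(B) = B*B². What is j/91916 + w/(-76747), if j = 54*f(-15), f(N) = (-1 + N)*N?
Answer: 562810624844329/3991612761805504 ≈ 0.14100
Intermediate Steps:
f(N) = N*(-1 + N)
F(B) = B³
j = 12960 (j = 54*(-15*(-1 - 15)) = 54*(-15*(-16)) = 54*240 = 12960)
w = -1/24897088 (w = 1/((-292)³) = 1/(-24897088) = -1/24897088 ≈ -4.0165e-8)
j/91916 + w/(-76747) = 12960/91916 - 1/24897088/(-76747) = 12960*(1/91916) - 1/24897088*(-1/76747) = 3240/22979 + 1/1910776812736 = 562810624844329/3991612761805504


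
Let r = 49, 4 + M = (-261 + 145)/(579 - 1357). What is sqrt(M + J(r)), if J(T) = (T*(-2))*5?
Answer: 2*I*sqrt(18682503)/389 ≈ 22.223*I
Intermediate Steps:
M = -1498/389 (M = -4 + (-261 + 145)/(579 - 1357) = -4 - 116/(-778) = -4 - 116*(-1/778) = -4 + 58/389 = -1498/389 ≈ -3.8509)
J(T) = -10*T (J(T) = -2*T*5 = -10*T)
sqrt(M + J(r)) = sqrt(-1498/389 - 10*49) = sqrt(-1498/389 - 490) = sqrt(-192108/389) = 2*I*sqrt(18682503)/389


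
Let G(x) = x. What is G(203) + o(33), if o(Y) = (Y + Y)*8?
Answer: 731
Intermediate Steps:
o(Y) = 16*Y (o(Y) = (2*Y)*8 = 16*Y)
G(203) + o(33) = 203 + 16*33 = 203 + 528 = 731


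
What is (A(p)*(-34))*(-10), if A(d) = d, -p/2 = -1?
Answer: 680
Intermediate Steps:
p = 2 (p = -2*(-1) = 2)
(A(p)*(-34))*(-10) = (2*(-34))*(-10) = -68*(-10) = 680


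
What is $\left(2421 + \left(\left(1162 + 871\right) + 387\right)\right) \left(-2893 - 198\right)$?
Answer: $-14963531$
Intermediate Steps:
$\left(2421 + \left(\left(1162 + 871\right) + 387\right)\right) \left(-2893 - 198\right) = \left(2421 + \left(2033 + 387\right)\right) \left(-3091\right) = \left(2421 + 2420\right) \left(-3091\right) = 4841 \left(-3091\right) = -14963531$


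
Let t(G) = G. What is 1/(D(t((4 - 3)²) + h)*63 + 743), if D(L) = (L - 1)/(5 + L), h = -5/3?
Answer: 13/9344 ≈ 0.0013913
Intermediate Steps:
h = -5/3 (h = -5*⅓ = -5/3 ≈ -1.6667)
D(L) = (-1 + L)/(5 + L)
1/(D(t((4 - 3)²) + h)*63 + 743) = 1/(((-1 + ((4 - 3)² - 5/3))/(5 + ((4 - 3)² - 5/3)))*63 + 743) = 1/(((-1 + (1² - 5/3))/(5 + (1² - 5/3)))*63 + 743) = 1/(((-1 + (1 - 5/3))/(5 + (1 - 5/3)))*63 + 743) = 1/(((-1 - ⅔)/(5 - ⅔))*63 + 743) = 1/((-5/3/(13/3))*63 + 743) = 1/(((3/13)*(-5/3))*63 + 743) = 1/(-5/13*63 + 743) = 1/(-315/13 + 743) = 1/(9344/13) = 13/9344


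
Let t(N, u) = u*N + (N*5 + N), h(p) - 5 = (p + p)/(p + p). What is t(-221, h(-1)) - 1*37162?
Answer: -39814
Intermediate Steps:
h(p) = 6 (h(p) = 5 + (p + p)/(p + p) = 5 + (2*p)/((2*p)) = 5 + (2*p)*(1/(2*p)) = 5 + 1 = 6)
t(N, u) = 6*N + N*u (t(N, u) = N*u + (5*N + N) = N*u + 6*N = 6*N + N*u)
t(-221, h(-1)) - 1*37162 = -221*(6 + 6) - 1*37162 = -221*12 - 37162 = -2652 - 37162 = -39814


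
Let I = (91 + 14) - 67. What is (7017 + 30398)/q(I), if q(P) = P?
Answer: 37415/38 ≈ 984.61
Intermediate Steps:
I = 38 (I = 105 - 67 = 38)
(7017 + 30398)/q(I) = (7017 + 30398)/38 = 37415*(1/38) = 37415/38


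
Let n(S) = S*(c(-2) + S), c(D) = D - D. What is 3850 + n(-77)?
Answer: 9779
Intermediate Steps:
c(D) = 0
n(S) = S² (n(S) = S*(0 + S) = S*S = S²)
3850 + n(-77) = 3850 + (-77)² = 3850 + 5929 = 9779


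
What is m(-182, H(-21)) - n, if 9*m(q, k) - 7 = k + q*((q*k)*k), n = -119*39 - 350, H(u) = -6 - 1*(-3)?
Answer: 343039/9 ≈ 38115.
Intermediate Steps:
H(u) = -3 (H(u) = -6 + 3 = -3)
n = -4991 (n = -4641 - 350 = -4991)
m(q, k) = 7/9 + k/9 + k**2*q**2/9 (m(q, k) = 7/9 + (k + q*((q*k)*k))/9 = 7/9 + (k + q*((k*q)*k))/9 = 7/9 + (k + q*(q*k**2))/9 = 7/9 + (k + k**2*q**2)/9 = 7/9 + (k/9 + k**2*q**2/9) = 7/9 + k/9 + k**2*q**2/9)
m(-182, H(-21)) - n = (7/9 + (1/9)*(-3) + (1/9)*(-3)**2*(-182)**2) - 1*(-4991) = (7/9 - 1/3 + (1/9)*9*33124) + 4991 = (7/9 - 1/3 + 33124) + 4991 = 298120/9 + 4991 = 343039/9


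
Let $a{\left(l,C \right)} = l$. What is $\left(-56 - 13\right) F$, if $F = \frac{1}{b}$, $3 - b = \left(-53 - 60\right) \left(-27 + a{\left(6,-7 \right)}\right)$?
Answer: $\frac{23}{790} \approx 0.029114$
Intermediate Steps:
$b = -2370$ ($b = 3 - \left(-53 - 60\right) \left(-27 + 6\right) = 3 - \left(-113\right) \left(-21\right) = 3 - 2373 = -2370$)
$F = - \frac{1}{2370}$ ($F = \frac{1}{-2370} = - \frac{1}{2370} \approx -0.00042194$)
$\left(-56 - 13\right) F = \left(-56 - 13\right) \left(- \frac{1}{2370}\right) = \left(-69\right) \left(- \frac{1}{2370}\right) = \frac{23}{790}$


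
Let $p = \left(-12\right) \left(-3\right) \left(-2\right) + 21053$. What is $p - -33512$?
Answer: $54493$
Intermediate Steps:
$p = 20981$ ($p = 36 \left(-2\right) + 21053 = -72 + 21053 = 20981$)
$p - -33512 = 20981 - -33512 = 20981 + 33512 = 54493$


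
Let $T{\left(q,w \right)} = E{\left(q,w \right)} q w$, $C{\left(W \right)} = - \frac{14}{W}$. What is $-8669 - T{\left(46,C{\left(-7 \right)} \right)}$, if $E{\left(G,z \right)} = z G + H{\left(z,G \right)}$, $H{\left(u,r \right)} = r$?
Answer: $-21365$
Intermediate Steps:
$E{\left(G,z \right)} = G + G z$ ($E{\left(G,z \right)} = z G + G = G z + G = G + G z$)
$T{\left(q,w \right)} = w q^{2} \left(1 + w\right)$ ($T{\left(q,w \right)} = q \left(1 + w\right) q w = q^{2} \left(1 + w\right) w = w q^{2} \left(1 + w\right)$)
$-8669 - T{\left(46,C{\left(-7 \right)} \right)} = -8669 - - \frac{14}{-7} \cdot 46^{2} \left(1 - \frac{14}{-7}\right) = -8669 - \left(-14\right) \left(- \frac{1}{7}\right) 2116 \left(1 - -2\right) = -8669 - 2 \cdot 2116 \left(1 + 2\right) = -8669 - 2 \cdot 2116 \cdot 3 = -8669 - 12696 = -21365$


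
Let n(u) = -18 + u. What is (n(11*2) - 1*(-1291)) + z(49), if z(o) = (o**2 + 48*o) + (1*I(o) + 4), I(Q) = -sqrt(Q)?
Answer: 6045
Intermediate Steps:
z(o) = 4 + o**2 - sqrt(o) + 48*o (z(o) = (o**2 + 48*o) + (1*(-sqrt(o)) + 4) = (o**2 + 48*o) + (-sqrt(o) + 4) = (o**2 + 48*o) + (4 - sqrt(o)) = 4 + o**2 - sqrt(o) + 48*o)
(n(11*2) - 1*(-1291)) + z(49) = ((-18 + 11*2) - 1*(-1291)) + (4 + 49**2 - sqrt(49) + 48*49) = ((-18 + 22) + 1291) + (4 + 2401 - 1*7 + 2352) = (4 + 1291) + (4 + 2401 - 7 + 2352) = 1295 + 4750 = 6045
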